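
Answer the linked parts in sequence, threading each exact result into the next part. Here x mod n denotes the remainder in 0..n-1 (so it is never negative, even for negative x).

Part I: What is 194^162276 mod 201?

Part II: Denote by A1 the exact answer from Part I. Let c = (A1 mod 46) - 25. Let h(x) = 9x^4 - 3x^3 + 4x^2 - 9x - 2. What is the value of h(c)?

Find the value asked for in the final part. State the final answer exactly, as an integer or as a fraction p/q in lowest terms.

264431

Part I: squarings mod 201: 194^1=194, 194^2=49, 194^4=190, 194^8=121, 194^16=169, 194^32=19, 194^64=160, 194^128=73, 194^256=103, 194^512=157, 194^1024=127, 194^2048=49, 194^4096=190, 194^8192=121, 194^16384=169, 194^32768=19, 194^65536=160, 194^131072=73; 194^162276 = 194^4 * 194^32 * 194^64 * 194^128 * 194^256 * 194^2048 * 194^4096 * 194^8192 * 194^16384 * 194^131072 = 196 (mod 201); answer 196
Part II: A1 = 196; c = -13; 9*(-13)^4 - 3*(-13)^3 + 4*(-13)^2 - 9*(-13)^1 - 2 = (257049) + (6591) + (676) + (117) + (-2) = 264431; answer 264431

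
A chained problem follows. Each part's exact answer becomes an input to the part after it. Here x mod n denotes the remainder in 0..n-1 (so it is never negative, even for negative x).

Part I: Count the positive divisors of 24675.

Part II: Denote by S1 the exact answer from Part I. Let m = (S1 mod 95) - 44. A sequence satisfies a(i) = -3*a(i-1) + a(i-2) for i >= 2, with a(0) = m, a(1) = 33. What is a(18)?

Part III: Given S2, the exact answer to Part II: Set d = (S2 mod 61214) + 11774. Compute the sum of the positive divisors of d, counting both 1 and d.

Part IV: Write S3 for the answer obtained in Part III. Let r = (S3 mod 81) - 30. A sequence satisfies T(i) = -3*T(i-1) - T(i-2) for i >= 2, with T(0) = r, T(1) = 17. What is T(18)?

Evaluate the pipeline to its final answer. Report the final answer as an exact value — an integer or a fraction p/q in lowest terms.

Part I: 24675 = 3 * 5^2 * 7 * 47; number of divisors = (1+1) * (2+1) * (1+1) * (1+1) = 24; answer 24
Part II: S1 = 24; m = -20; a(2) = -3*(33) + 1*(-20) = -119; iterating: a(2)=-119, a(3)=390, a(4)=-1289, a(5)=4257, a(6)=-14060, a(7)=46437, a(8)=-153371, a(9)=506550, a(10)=-1673021, a(11)=5525613, a(12)=-18249860, a(13)=60275193, a(14)=-199075439, a(15)=657501510, a(16)=-2171579969, a(17)=7172241417, a(18)=-23688304220; answer -23688304220
Part III: S2 = -23688304220; d = 56418; 56418 = 2 * 3 * 9403; sigma = (1 + 2) * (1 + 3) * (1 + 9403) = 3 * 4 * 9404 = 112848; answer 112848
Part IV: S3 = 112848; r = -15; T(2) = -3*(17) - 1*(-15) = -36; iterating: T(2)=-36, T(3)=91, T(4)=-237, T(5)=620, T(6)=-1623, T(7)=4249, T(8)=-11124, T(9)=29123, T(10)=-76245, T(11)=199612, T(12)=-522591, T(13)=1368161, T(14)=-3581892, T(15)=9377515, T(16)=-24550653, T(17)=64274444, T(18)=-168272679; answer -168272679

-168272679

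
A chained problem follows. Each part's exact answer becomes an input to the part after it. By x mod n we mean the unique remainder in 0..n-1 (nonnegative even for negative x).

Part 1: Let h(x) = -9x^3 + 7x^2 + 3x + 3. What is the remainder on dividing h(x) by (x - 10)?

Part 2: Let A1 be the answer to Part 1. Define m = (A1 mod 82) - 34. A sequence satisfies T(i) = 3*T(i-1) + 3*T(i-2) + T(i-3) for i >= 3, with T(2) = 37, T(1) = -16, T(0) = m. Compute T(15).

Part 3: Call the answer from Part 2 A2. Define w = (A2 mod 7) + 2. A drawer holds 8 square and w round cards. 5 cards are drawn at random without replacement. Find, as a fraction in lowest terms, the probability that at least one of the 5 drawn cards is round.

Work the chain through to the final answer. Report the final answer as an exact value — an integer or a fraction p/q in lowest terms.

7/9

Part 1: remainder = value at the root: -9*(10)^3 + 7*(10)^2 + 3*(10)^1 + 3 = (-9000) + (700) + (30) + (3) = -8267; answer -8267
Part 2: A1 = -8267; m = -19; T(3) = 3*(37) + 3*(-16) + 1*(-19) = 44; iterating: T(3)=44, T(4)=227, T(5)=850, T(6)=3275, T(7)=12602, T(8)=48481, T(9)=186524, T(10)=717617, T(11)=2760904, T(12)=10622087, T(13)=40866590, T(14)=157226935, T(15)=604902662; answer 604902662
Part 3: A2 = 604902662; w = 2; total draws C(10,5) = 252; complement C(8,5) = 56; favorable 252 - 56 = 196; P = 7/9; answer 7/9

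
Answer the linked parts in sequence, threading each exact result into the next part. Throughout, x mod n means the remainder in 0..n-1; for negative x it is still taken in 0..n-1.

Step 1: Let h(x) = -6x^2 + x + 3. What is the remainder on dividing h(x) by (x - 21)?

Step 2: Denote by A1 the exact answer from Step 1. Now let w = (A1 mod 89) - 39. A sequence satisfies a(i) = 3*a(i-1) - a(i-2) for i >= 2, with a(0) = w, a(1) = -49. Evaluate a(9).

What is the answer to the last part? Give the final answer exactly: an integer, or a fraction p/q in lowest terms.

Step 1: remainder = value at the root: -6*(21)^2 + 1*(21)^1 + 3 = (-2646) + (21) + (3) = -2622; answer -2622
Step 2: A1 = -2622; w = 9; a(2) = 3*(-49) - 1*(9) = -156; iterating: a(2)=-156, a(3)=-419, a(4)=-1101, a(5)=-2884, a(6)=-7551, a(7)=-19769, a(8)=-51756, a(9)=-135499; answer -135499

-135499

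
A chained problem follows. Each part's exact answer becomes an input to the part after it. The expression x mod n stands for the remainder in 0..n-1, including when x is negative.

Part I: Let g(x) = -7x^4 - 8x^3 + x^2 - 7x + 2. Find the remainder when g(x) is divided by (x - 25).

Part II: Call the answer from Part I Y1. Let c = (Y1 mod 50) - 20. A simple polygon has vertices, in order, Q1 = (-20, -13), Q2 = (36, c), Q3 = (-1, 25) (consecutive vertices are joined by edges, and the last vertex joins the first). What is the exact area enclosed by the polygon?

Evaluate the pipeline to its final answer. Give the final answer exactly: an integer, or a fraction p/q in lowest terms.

Part I: remainder = value at the root: -7*(25)^4 - 8*(25)^3 + 1*(25)^2 - 7*(25)^1 + 2 = (-2734375) + (-125000) + (625) + (-175) + (2) = -2858923; answer -2858923
Part II: Y1 = -2858923; c = 7; cross terms: (-20*7 - 36*-13)=328, (36*25 - -1*7)=907, (-1*-13 - -20*25)=513; twice the area = |1748| = 1748; area = 874; answer 874

874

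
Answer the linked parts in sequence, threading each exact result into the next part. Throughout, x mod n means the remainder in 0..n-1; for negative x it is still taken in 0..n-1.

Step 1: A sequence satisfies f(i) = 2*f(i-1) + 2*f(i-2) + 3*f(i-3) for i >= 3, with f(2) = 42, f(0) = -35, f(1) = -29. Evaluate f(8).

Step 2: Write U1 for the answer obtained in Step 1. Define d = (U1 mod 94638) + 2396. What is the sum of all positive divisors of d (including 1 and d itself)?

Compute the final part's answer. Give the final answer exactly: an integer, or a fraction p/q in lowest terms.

178752

Step 1: f(3) = 2*(42) + 2*(-29) + 3*(-35) = -79; iterating: f(3)=-79, f(4)=-161, f(5)=-354, f(6)=-1267, f(7)=-3725, f(8)=-11046; answer -11046
Step 2: U1 = -11046; d = 85988; 85988 = 2^2 * 7 * 37 * 83; sigma = (1 + 2 + 4) * (1 + 7) * (1 + 37) * (1 + 83) = 7 * 8 * 38 * 84 = 178752; answer 178752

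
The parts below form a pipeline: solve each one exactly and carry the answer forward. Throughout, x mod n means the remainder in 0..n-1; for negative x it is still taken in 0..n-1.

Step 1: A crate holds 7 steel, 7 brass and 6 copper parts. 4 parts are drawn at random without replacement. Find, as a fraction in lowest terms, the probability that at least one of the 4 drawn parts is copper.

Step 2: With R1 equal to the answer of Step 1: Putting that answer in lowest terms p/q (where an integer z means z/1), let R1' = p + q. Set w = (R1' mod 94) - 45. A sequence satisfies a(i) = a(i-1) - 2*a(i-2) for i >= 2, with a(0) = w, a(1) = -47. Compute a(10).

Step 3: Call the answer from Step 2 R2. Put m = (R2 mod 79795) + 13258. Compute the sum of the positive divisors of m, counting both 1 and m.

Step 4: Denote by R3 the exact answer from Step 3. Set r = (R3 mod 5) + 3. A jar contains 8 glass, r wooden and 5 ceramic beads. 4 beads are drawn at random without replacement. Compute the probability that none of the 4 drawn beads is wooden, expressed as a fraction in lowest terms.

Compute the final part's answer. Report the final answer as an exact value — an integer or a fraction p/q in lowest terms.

Step 1: total draws C(20,4) = 4845; complement C(14,4) = 1001; favorable 4845 - 1001 = 3844; P = 3844/4845; answer 3844/4845
Step 2: R1 = 3844/4845; threaded value p + q = 8689; w = -4; a(2) = 1*(-47) - 2*(-4) = -39; iterating: a(2)=-39, a(3)=55, a(4)=133, a(5)=23, a(6)=-243, a(7)=-289, a(8)=197, a(9)=775, a(10)=381; answer 381
Step 3: R2 = 381; m = 13639; 13639 = 23 * 593; sigma = (1 + 23) * (1 + 593) = 24 * 594 = 14256; answer 14256
Step 4: R3 = 14256; r = 4; total draws C(17,4) = 2380; favorable C(13,4) = 715; P = 143/476; answer 143/476

143/476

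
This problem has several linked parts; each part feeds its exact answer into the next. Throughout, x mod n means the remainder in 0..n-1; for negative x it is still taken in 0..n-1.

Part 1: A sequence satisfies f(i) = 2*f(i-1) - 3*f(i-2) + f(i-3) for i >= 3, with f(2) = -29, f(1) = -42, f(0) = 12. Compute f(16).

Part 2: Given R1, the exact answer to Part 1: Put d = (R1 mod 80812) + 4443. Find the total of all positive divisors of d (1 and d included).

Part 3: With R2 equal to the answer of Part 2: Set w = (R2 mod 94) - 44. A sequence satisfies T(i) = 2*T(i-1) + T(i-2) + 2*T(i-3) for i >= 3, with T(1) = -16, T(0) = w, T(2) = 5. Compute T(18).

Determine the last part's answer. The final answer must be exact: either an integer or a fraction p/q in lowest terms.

113149897

Part 1: f(3) = 2*(-29) - 3*(-42) + 1*(12) = 80; iterating: f(3)=80, f(4)=205, f(5)=141, f(6)=-253, f(7)=-724, f(8)=-548, f(9)=823, f(10)=2566, f(11)=2115, f(12)=-2645, f(13)=-9069, f(14)=-8088, f(15)=8386, f(16)=31967; answer 31967
Part 2: R1 = 31967; d = 36410; 36410 = 2 * 5 * 11 * 331; sigma = (1 + 2) * (1 + 5) * (1 + 11) * (1 + 331) = 3 * 6 * 12 * 332 = 71712; answer 71712
Part 3: R2 = 71712; w = 40; T(3) = 2*(5) + 1*(-16) + 2*(40) = 74; iterating: T(3)=74, T(4)=121, T(5)=326, T(6)=921, T(7)=2410, T(8)=6393, T(9)=17038, T(10)=45289, T(11)=120402, T(12)=320169, T(13)=851318, T(14)=2263609, T(15)=6018874, T(16)=16003993, T(17)=42554078, T(18)=113149897; answer 113149897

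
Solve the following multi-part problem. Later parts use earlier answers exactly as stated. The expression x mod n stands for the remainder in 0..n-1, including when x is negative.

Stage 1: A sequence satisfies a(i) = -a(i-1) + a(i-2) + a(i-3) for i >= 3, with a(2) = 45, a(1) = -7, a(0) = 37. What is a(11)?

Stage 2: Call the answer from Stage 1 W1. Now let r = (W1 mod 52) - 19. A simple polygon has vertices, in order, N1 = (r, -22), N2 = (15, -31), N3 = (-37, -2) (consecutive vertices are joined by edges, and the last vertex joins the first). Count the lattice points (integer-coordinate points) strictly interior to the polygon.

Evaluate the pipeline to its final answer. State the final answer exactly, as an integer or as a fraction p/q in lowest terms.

Stage 1: a(3) = -1*(45) + 1*(-7) + 1*(37) = -15; iterating: a(3)=-15, a(4)=53, a(5)=-23, a(6)=61, a(7)=-31, a(8)=69, a(9)=-39, a(10)=77, a(11)=-47; answer -47
Stage 2: W1 = -47; r = -14; cross terms: (-14*-31 - 15*-22)=764, (15*-2 - -37*-31)=-1177, (-37*-22 - -14*-2)=786; twice the area = |373| = 373; area = 373/2; boundary points = 1 + 1 + 1 = 3; strictly interior points = area - boundary/2 + 1 = 186; answer 186

186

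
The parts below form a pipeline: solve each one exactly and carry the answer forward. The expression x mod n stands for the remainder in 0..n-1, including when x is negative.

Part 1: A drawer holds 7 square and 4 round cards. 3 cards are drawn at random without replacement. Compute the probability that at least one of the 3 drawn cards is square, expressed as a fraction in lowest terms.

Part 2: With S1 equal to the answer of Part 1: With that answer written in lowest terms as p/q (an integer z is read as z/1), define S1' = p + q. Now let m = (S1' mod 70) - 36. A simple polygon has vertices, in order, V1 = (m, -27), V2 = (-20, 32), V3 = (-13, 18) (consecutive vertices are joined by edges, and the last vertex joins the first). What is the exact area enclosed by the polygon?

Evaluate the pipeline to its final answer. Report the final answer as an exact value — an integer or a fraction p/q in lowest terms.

Part 1: total draws C(11,3) = 165; complement C(4,3) = 4; favorable 165 - 4 = 161; P = 161/165; answer 161/165
Part 2: S1 = 161/165; threaded value p + q = 326; m = 10; cross terms: (10*32 - -20*-27)=-220, (-20*18 - -13*32)=56, (-13*-27 - 10*18)=171; twice the area = |7| = 7; area = 7/2; answer 7/2

7/2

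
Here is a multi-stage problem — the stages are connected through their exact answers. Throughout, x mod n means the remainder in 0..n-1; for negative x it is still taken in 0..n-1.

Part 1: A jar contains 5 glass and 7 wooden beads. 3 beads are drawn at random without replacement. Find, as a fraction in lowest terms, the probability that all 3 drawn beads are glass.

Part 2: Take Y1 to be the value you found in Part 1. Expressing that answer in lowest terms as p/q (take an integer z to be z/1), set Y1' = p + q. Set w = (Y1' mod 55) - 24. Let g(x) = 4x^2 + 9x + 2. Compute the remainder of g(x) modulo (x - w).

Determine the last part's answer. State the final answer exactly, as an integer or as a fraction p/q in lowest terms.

-3

Part 1: total draws C(12,3) = 220; favorable C(5,3) = 10; P = 1/22; answer 1/22
Part 2: Y1 = 1/22; threaded value p + q = 23; w = -1; remainder = value at the root: 4*(-1)^2 + 9*(-1)^1 + 2 = (4) + (-9) + (2) = -3; answer -3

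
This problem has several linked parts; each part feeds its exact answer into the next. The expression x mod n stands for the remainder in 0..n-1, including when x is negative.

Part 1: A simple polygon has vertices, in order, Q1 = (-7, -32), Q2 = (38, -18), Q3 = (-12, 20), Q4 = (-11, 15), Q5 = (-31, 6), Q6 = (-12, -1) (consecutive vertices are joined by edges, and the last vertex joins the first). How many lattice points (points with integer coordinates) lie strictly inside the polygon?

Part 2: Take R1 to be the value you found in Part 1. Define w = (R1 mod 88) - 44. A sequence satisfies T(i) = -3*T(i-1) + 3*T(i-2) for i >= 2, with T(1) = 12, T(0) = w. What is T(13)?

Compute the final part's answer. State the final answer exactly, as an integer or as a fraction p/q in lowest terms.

Part 1: cross terms: (-7*-18 - 38*-32)=1342, (38*20 - -12*-18)=544, (-12*15 - -11*20)=40, (-11*6 - -31*15)=399, (-31*-1 - -12*6)=103, (-12*-32 - -7*-1)=377; twice the area = |2805| = 2805; area = 2805/2; boundary points = 1 + 2 + 1 + 1 + 1 + 1 = 7; strictly interior points = area - boundary/2 + 1 = 1400; answer 1400
Part 2: R1 = 1400; w = 36; T(2) = -3*(12) + 3*(36) = 72; iterating: T(2)=72, T(3)=-180, T(4)=756, T(5)=-2808, T(6)=10692, T(7)=-40500, T(8)=153576, T(9)=-582228, T(10)=2207412, T(11)=-8368920, T(12)=31728996, T(13)=-120293748; answer -120293748

-120293748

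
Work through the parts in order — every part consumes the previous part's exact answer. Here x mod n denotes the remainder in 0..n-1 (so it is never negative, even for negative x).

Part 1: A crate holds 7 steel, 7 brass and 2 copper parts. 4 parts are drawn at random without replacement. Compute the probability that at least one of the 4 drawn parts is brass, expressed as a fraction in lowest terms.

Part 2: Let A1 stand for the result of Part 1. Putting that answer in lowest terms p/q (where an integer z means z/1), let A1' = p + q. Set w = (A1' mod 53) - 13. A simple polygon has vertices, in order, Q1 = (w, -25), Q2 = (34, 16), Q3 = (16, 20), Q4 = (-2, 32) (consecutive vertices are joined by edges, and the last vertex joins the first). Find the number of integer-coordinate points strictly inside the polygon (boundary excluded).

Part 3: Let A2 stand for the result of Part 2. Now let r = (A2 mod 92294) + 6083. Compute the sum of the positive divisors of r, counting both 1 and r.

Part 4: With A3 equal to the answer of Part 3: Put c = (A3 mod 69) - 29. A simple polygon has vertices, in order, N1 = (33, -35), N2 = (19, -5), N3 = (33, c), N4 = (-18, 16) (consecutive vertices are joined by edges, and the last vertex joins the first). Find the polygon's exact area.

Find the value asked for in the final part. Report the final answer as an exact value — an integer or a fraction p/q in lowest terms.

Part 1: total draws C(16,4) = 1820; complement C(9,4) = 126; favorable 1820 - 126 = 1694; P = 121/130; answer 121/130
Part 2: A1 = 121/130; threaded value p + q = 251; w = 26; cross terms: (26*16 - 34*-25)=1266, (34*20 - 16*16)=424, (16*32 - -2*20)=552, (-2*-25 - 26*32)=-782; twice the area = |1460| = 1460; area = 730; boundary points = 1 + 2 + 6 + 1 = 10; strictly interior points = area - boundary/2 + 1 = 726; answer 726
Part 3: A2 = 726; r = 6809; 6809 = 11 * 619; sigma = (1 + 11) * (1 + 619) = 12 * 620 = 7440; answer 7440
Part 4: A3 = 7440; c = 28; cross terms: (33*-5 - 19*-35)=500, (19*28 - 33*-5)=697, (33*16 - -18*28)=1032, (-18*-35 - 33*16)=102; twice the area = |2331| = 2331; area = 2331/2; answer 2331/2

2331/2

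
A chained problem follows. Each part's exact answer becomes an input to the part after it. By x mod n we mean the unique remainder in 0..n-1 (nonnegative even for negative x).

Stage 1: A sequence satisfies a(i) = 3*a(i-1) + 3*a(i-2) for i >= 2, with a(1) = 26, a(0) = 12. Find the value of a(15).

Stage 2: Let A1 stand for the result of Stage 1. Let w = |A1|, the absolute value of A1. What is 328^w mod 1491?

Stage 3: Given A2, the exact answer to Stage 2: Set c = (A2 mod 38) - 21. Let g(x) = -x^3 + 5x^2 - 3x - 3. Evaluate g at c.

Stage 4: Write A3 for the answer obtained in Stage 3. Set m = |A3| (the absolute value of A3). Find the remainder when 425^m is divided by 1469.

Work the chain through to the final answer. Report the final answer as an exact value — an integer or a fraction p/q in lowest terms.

1101

Stage 1: a(2) = 3*(26) + 3*(12) = 114; iterating: a(2)=114, a(3)=420, a(4)=1602, a(5)=6066, a(6)=23004, a(7)=87210, a(8)=330642, a(9)=1253556, a(10)=4752594, a(11)=18018450, a(12)=68313132, a(13)=258994746, a(14)=981923634, a(15)=3722755140; answer 3722755140
Stage 2: A1 = 3722755140; w = 3722755140; squarings mod 1491: 328^1=328, 328^2=232, 328^4=148, 328^8=1030, 328^16=799, 328^32=253, 328^64=1387, 328^128=379, 328^256=505, 328^512=64, 328^1024=1114, 328^2048=484, 328^4096=169, 328^8192=232, 328^16384=148, 328^32768=1030, 328^65536=799, 328^131072=253, 328^262144=1387, 328^524288=379, 328^1048576=505, 328^2097152=64, 328^4194304=1114, 328^8388608=484, 328^16777216=169, 328^33554432=232, 328^67108864=148, 328^134217728=1030, 328^268435456=799, 328^536870912=253, 328^1073741824=1387, 328^2147483648=379; 328^3722755140 = 328^4 * 328^64 * 328^1024 * 328^2048 * 328^4096 * 328^8192 * 328^32768 * 328^262144 * 328^2097152 * 328^4194304 * 328^8388608 * 328^16777216 * 328^67108864 * 328^134217728 * 328^268435456 * 328^1073741824 * 328^2147483648 = 463 (mod 1491); answer 463
Stage 3: A2 = 463; c = -14; -1*(-14)^3 + 5*(-14)^2 - 3*(-14)^1 - 3 = (2744) + (980) + (42) + (-3) = 3763; answer 3763
Stage 4: A3 = 3763; m = 3763; squarings mod 1469: 425^1=425, 425^2=1407, 425^4=906, 425^8=1134, 425^16=581, 425^32=1160, 425^64=1465, 425^128=16, 425^256=256, 425^512=900, 425^1024=581, 425^2048=1160; 425^3763 = 425^1 * 425^2 * 425^16 * 425^32 * 425^128 * 425^512 * 425^1024 * 425^2048 = 1101 (mod 1469); answer 1101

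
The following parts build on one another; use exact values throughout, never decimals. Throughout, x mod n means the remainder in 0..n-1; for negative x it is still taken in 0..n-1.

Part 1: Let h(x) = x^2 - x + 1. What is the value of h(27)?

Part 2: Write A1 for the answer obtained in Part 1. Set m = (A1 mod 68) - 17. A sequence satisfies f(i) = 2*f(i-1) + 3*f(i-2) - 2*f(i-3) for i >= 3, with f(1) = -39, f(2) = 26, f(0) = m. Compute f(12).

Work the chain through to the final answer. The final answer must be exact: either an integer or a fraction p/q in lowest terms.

Part 1: 1*(27)^2 - 1*(27)^1 + 1 = (729) + (-27) + (1) = 703; answer 703
Part 2: A1 = 703; m = 6; f(3) = 2*(26) + 3*(-39) - 2*(6) = -77; iterating: f(3)=-77, f(4)=2, f(5)=-279, f(6)=-398, f(7)=-1637, f(8)=-3910, f(9)=-11935, f(10)=-32326, f(11)=-92637, f(12)=-258382; answer -258382

-258382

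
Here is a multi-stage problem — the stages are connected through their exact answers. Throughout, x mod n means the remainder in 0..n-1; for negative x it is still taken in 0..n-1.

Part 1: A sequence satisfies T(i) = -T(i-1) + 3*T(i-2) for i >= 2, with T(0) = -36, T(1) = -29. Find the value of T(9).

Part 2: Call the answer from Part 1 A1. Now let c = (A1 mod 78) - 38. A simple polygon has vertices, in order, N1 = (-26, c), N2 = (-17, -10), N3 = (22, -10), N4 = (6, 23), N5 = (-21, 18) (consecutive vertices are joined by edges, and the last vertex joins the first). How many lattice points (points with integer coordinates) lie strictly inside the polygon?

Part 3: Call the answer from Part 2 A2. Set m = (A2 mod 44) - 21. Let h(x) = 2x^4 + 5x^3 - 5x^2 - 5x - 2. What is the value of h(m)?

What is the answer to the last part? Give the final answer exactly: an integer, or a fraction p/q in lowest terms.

Part 1: T(2) = -1*(-29) + 3*(-36) = -79; iterating: T(2)=-79, T(3)=-8, T(4)=-229, T(5)=205, T(6)=-892, T(7)=1507, T(8)=-4183, T(9)=8704; answer 8704
Part 2: A1 = 8704; c = 8; cross terms: (-26*-10 - -17*8)=396, (-17*-10 - 22*-10)=390, (22*23 - 6*-10)=566, (6*18 - -21*23)=591, (-21*8 - -26*18)=300; twice the area = |2243| = 2243; area = 2243/2; boundary points = 9 + 39 + 1 + 1 + 5 = 55; strictly interior points = area - boundary/2 + 1 = 1095; answer 1095
Part 3: A2 = 1095; m = 18; 2*(18)^4 + 5*(18)^3 - 5*(18)^2 - 5*(18)^1 - 2 = (209952) + (29160) + (-1620) + (-90) + (-2) = 237400; answer 237400

237400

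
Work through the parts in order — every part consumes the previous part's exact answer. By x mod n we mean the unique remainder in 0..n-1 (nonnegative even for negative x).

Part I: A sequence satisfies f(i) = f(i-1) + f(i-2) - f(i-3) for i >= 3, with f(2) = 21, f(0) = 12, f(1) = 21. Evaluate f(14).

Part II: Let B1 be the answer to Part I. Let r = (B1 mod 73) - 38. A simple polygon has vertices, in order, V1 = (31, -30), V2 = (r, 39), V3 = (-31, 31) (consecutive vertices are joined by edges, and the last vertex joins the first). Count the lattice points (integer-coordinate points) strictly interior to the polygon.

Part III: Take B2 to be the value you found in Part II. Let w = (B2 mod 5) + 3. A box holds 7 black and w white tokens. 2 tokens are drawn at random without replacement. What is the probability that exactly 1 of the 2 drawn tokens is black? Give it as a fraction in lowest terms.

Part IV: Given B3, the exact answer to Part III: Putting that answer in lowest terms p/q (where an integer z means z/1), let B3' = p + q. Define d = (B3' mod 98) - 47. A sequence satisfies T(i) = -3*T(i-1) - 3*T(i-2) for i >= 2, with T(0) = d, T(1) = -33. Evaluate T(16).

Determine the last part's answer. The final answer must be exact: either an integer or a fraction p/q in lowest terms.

Part I: f(3) = 1*(21) + 1*(21) - 1*(12) = 30; iterating: f(3)=30, f(4)=30, f(5)=39, f(6)=39, f(7)=48, f(8)=48, f(9)=57, f(10)=57, f(11)=66, f(12)=66, f(13)=75, f(14)=75; answer 75
Part II: B1 = 75; r = -36; cross terms: (31*39 - -36*-30)=129, (-36*31 - -31*39)=93, (-31*-30 - 31*31)=-31; twice the area = |191| = 191; area = 191/2; boundary points = 1 + 1 + 1 = 3; strictly interior points = area - boundary/2 + 1 = 95; answer 95
Part III: B2 = 95; w = 3; total draws C(10,2) = 45; favorable C(7,1)*C(3,1) = 21; P = 7/15; answer 7/15
Part IV: B3 = 7/15; threaded value p + q = 22; d = -25; T(2) = -3*(-33) - 3*(-25) = 174; iterating: T(2)=174, T(3)=-423, T(4)=747, T(5)=-972, T(6)=675, T(7)=891, T(8)=-4698, T(9)=11421, T(10)=-20169, T(11)=26244, T(12)=-18225, T(13)=-24057, T(14)=126846, T(15)=-308367, T(16)=544563; answer 544563

544563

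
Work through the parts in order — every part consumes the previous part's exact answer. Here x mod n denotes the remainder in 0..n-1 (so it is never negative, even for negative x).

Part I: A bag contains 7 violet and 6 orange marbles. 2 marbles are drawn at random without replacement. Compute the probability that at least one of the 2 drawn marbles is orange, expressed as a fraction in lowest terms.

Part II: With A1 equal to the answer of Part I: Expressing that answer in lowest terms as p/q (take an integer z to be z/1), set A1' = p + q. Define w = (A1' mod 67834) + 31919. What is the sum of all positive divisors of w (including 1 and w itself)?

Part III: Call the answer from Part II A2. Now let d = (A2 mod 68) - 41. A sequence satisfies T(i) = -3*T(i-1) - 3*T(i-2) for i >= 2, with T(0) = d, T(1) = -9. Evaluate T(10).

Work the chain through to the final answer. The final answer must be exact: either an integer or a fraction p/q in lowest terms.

-6561

Part I: total draws C(13,2) = 78; complement C(7,2) = 21; favorable 78 - 21 = 57; P = 19/26; answer 19/26
Part II: A1 = 19/26; threaded value p + q = 45; w = 31964; 31964 = 2^2 * 61 * 131; sigma = (1 + 2 + 4) * (1 + 61) * (1 + 131) = 7 * 62 * 132 = 57288; answer 57288
Part III: A2 = 57288; d = -9; T(2) = -3*(-9) - 3*(-9) = 54; iterating: T(2)=54, T(3)=-135, T(4)=243, T(5)=-324, T(6)=243, T(7)=243, T(8)=-1458, T(9)=3645, T(10)=-6561; answer -6561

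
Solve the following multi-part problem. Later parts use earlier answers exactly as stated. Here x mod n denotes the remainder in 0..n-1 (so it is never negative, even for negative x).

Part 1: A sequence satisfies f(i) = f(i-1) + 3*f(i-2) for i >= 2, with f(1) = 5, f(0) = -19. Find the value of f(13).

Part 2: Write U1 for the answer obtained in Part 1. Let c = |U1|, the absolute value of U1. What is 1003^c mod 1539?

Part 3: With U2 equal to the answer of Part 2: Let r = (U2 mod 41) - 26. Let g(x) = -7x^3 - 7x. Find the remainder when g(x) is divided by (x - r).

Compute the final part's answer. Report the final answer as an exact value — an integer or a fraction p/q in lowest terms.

-14

Part 1: f(2) = 1*(5) + 3*(-19) = -52; iterating: f(2)=-52, f(3)=-37, f(4)=-193, f(5)=-304, f(6)=-883, f(7)=-1795, f(8)=-4444, f(9)=-9829, f(10)=-23161, f(11)=-52648, f(12)=-122131, f(13)=-280075; answer -280075
Part 2: U1 = -280075; c = 280075; squarings mod 1539: 1003^1=1003, 1003^2=1042, 1003^4=769, 1003^8=385, 1003^16=481, 1003^32=511, 1003^64=1030, 1003^128=529, 1003^256=1282, 1003^512=1411, 1003^1024=994, 1003^2048=1537, 1003^4096=4, 1003^8192=16, 1003^16384=256, 1003^32768=898, 1003^65536=1507, 1003^131072=1024, 1003^262144=517; 1003^280075 = 1003^1 * 1003^2 * 1003^8 * 1003^512 * 1003^1024 * 1003^16384 * 1003^262144 = 1093 (mod 1539); answer 1093
Part 3: U2 = 1093; r = 1; remainder = value at the root: -7*(1)^3 - 7*(1)^1 = (-7) + (-7) = -14; answer -14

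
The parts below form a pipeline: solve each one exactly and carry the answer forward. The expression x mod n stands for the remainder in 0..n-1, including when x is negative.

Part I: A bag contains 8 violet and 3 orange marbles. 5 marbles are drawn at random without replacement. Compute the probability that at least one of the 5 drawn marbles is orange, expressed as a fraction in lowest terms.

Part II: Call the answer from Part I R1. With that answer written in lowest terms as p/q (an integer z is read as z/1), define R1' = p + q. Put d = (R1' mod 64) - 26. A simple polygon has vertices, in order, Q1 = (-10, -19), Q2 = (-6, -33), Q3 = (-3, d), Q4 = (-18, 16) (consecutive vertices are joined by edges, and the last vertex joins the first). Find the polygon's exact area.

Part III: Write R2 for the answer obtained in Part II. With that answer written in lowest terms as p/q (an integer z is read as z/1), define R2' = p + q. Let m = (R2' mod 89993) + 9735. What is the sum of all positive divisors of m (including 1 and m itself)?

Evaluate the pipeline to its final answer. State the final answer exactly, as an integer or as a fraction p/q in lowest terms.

30240

Part I: total draws C(11,5) = 462; complement C(8,5) = 56; favorable 462 - 56 = 406; P = 29/33; answer 29/33
Part II: R1 = 29/33; threaded value p + q = 62; d = 36; cross terms: (-10*-33 - -6*-19)=216, (-6*36 - -3*-33)=-315, (-3*16 - -18*36)=600, (-18*-19 - -10*16)=502; twice the area = |1003| = 1003; area = 1003/2; answer 1003/2
Part III: R2 = 1003/2; threaded value p + q = 1005; m = 10740; 10740 = 2^2 * 3 * 5 * 179; sigma = (1 + 2 + 4) * (1 + 3) * (1 + 5) * (1 + 179) = 7 * 4 * 6 * 180 = 30240; answer 30240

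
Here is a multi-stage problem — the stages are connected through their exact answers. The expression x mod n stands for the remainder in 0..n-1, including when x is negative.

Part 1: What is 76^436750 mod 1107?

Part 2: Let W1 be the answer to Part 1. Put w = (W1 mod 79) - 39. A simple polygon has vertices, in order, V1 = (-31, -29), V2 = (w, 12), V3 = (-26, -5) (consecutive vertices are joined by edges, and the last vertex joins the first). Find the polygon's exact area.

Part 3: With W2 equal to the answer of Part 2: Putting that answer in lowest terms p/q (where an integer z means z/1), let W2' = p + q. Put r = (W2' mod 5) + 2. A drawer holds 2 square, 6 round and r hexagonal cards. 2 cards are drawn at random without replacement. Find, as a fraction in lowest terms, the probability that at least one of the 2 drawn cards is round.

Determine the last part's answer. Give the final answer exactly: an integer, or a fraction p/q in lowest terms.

Part 1: squarings mod 1107: 76^1=76, 76^2=241, 76^4=517, 76^8=502, 76^16=715, 76^32=898, 76^64=508, 76^128=133, 76^256=1084, 76^512=529, 76^1024=877, 76^2048=871, 76^4096=346, 76^8192=160, 76^16384=139, 76^32768=502, 76^65536=715, 76^131072=898, 76^262144=508; 76^436750 = 76^2 * 76^4 * 76^8 * 76^512 * 76^2048 * 76^8192 * 76^32768 * 76^131072 * 76^262144 = 337 (mod 1107); answer 337
Part 2: W1 = 337; w = -18; cross terms: (-31*12 - -18*-29)=-894, (-18*-5 - -26*12)=402, (-26*-29 - -31*-5)=599; twice the area = |107| = 107; area = 107/2; answer 107/2
Part 3: W2 = 107/2; threaded value p + q = 109; r = 6; total draws C(14,2) = 91; complement C(8,2) = 28; favorable 91 - 28 = 63; P = 9/13; answer 9/13

9/13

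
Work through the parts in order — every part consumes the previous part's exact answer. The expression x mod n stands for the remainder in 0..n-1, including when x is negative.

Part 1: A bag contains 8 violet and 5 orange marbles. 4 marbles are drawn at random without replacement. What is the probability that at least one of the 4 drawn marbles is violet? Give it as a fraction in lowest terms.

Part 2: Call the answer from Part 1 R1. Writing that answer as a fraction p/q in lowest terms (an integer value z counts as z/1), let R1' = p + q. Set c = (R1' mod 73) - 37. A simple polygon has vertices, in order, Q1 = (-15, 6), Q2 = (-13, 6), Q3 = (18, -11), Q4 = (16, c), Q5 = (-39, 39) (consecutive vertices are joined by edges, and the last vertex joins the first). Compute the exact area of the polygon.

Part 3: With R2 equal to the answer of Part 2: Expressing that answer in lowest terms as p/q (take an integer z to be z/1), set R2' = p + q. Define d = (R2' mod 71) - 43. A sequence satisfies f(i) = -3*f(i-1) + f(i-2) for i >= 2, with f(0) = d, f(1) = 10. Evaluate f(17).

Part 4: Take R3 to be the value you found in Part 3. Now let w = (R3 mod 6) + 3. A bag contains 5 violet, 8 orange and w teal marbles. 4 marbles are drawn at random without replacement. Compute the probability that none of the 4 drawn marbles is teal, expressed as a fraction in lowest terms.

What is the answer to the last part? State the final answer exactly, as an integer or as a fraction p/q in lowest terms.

143/476

Part 1: total draws C(13,4) = 715; complement C(5,4) = 5; favorable 715 - 5 = 710; P = 142/143; answer 142/143
Part 2: R1 = 142/143; threaded value p + q = 285; c = 29; cross terms: (-15*6 - -13*6)=-12, (-13*-11 - 18*6)=35, (18*29 - 16*-11)=698, (16*39 - -39*29)=1755, (-39*6 - -15*39)=351; twice the area = |2827| = 2827; area = 2827/2; answer 2827/2
Part 3: R2 = 2827/2; threaded value p + q = 2829; d = 17; f(2) = -3*(10) + 1*(17) = -13; iterating: f(2)=-13, f(3)=49, f(4)=-160, f(5)=529, f(6)=-1747, f(7)=5770, f(8)=-19057, f(9)=62941, f(10)=-207880, f(11)=686581, f(12)=-2267623, f(13)=7489450, f(14)=-24735973, f(15)=81697369, f(16)=-269828080, f(17)=891181609; answer 891181609
Part 4: R3 = 891181609; w = 4; total draws C(17,4) = 2380; favorable C(13,4) = 715; P = 143/476; answer 143/476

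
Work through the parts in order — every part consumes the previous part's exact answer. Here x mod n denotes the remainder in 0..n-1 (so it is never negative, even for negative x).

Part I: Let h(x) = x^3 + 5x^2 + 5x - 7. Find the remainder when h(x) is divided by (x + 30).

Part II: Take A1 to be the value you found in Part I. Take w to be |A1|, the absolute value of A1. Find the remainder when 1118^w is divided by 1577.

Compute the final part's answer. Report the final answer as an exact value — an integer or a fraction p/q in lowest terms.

1031

Part I: remainder = value at the root: 1*(-30)^3 + 5*(-30)^2 + 5*(-30)^1 - 7 = (-27000) + (4500) + (-150) + (-7) = -22657; answer -22657
Part II: A1 = -22657; w = 22657; squarings mod 1577: 1118^1=1118, 1118^2=940, 1118^4=480, 1118^8=158, 1118^16=1309, 1118^32=859, 1118^64=1422, 1118^128=370, 1118^256=1278, 1118^512=1089, 1118^1024=17, 1118^2048=289, 1118^4096=1517, 1118^8192=446, 1118^16384=214; 1118^22657 = 1118^1 * 1118^128 * 1118^2048 * 1118^4096 * 1118^16384 = 1031 (mod 1577); answer 1031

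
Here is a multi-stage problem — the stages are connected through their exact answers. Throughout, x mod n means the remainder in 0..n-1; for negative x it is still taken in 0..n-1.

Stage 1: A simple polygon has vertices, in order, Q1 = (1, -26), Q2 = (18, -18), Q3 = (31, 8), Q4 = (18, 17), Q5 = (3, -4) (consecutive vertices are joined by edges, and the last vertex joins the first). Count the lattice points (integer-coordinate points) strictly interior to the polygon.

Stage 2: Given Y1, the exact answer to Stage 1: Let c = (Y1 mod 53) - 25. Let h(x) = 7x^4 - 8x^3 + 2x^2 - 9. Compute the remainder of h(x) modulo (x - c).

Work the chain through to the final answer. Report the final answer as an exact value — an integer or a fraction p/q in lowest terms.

8

Stage 1: cross terms: (1*-18 - 18*-26)=450, (18*8 - 31*-18)=702, (31*17 - 18*8)=383, (18*-4 - 3*17)=-123, (3*-26 - 1*-4)=-74; twice the area = |1338| = 1338; area = 669; boundary points = 1 + 13 + 1 + 3 + 2 = 20; strictly interior points = area - boundary/2 + 1 = 660; answer 660
Stage 2: Y1 = 660; c = -1; remainder = value at the root: 7*(-1)^4 - 8*(-1)^3 + 2*(-1)^2 - 9 = (7) + (8) + (2) + (-9) = 8; answer 8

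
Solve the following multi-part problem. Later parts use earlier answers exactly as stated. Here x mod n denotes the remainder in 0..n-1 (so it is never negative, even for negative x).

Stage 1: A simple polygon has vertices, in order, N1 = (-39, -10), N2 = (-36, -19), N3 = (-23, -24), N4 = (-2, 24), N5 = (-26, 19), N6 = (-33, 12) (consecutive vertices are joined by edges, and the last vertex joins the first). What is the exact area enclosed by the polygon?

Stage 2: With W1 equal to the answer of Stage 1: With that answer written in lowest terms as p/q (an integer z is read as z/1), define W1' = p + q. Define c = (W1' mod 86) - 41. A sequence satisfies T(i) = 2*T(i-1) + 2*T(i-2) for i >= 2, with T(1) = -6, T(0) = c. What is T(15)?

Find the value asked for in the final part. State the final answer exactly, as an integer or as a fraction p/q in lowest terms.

-23993088

Stage 1: cross terms: (-39*-19 - -36*-10)=381, (-36*-24 - -23*-19)=427, (-23*24 - -2*-24)=-600, (-2*19 - -26*24)=586, (-26*12 - -33*19)=315, (-33*-10 - -39*12)=798; twice the area = |1907| = 1907; area = 1907/2; answer 1907/2
Stage 2: W1 = 1907/2; threaded value p + q = 1909; c = -24; T(2) = 2*(-6) + 2*(-24) = -60; iterating: T(2)=-60, T(3)=-132, T(4)=-384, T(5)=-1032, T(6)=-2832, T(7)=-7728, T(8)=-21120, T(9)=-57696, T(10)=-157632, T(11)=-430656, T(12)=-1176576, T(13)=-3214464, T(14)=-8782080, T(15)=-23993088; answer -23993088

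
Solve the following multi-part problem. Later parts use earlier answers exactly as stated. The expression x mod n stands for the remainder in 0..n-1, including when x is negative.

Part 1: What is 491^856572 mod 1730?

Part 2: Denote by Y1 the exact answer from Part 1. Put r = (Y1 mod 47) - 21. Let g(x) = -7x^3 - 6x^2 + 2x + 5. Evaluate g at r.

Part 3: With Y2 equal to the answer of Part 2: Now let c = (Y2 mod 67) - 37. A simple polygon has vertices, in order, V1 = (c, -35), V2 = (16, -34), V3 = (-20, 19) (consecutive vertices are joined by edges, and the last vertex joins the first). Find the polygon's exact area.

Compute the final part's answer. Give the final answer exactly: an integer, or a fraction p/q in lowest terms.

18

Part 1: squarings mod 1730: 491^1=491, 491^2=611, 491^4=1371, 491^8=861, 491^16=881, 491^32=1121, 491^64=661, 491^128=961, 491^256=1431, 491^512=1171, 491^1024=1081, 491^2048=811, 491^4096=321, 491^8192=971, 491^16384=1721, 491^32768=81, 491^65536=1371, 491^131072=861, 491^262144=881, 491^524288=1121; 491^856572 = 491^4 * 491^8 * 491^16 * 491^32 * 491^64 * 491^128 * 491^256 * 491^4096 * 491^65536 * 491^262144 * 491^524288 = 571 (mod 1730); answer 571
Part 2: Y1 = 571; r = -14; -7*(-14)^3 - 6*(-14)^2 + 2*(-14)^1 + 5 = (19208) + (-1176) + (-28) + (5) = 18009; answer 18009
Part 3: Y2 = 18009; c = 16; cross terms: (16*-34 - 16*-35)=16, (16*19 - -20*-34)=-376, (-20*-35 - 16*19)=396; twice the area = |36| = 36; area = 18; answer 18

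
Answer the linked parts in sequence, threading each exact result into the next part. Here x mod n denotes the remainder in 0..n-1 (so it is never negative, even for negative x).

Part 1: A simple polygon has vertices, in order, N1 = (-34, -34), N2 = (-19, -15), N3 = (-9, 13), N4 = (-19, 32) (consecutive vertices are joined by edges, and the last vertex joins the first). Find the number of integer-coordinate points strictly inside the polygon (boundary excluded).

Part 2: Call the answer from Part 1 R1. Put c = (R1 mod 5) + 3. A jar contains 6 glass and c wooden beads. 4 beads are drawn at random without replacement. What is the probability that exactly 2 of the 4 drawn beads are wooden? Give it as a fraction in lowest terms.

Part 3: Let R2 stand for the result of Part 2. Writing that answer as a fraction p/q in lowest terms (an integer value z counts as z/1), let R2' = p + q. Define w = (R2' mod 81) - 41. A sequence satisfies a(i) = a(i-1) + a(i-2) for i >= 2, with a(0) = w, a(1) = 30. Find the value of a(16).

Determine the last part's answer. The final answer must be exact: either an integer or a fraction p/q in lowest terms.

16190

Part 1: cross terms: (-34*-15 - -19*-34)=-136, (-19*13 - -9*-15)=-382, (-9*32 - -19*13)=-41, (-19*-34 - -34*32)=1734; twice the area = |1175| = 1175; area = 1175/2; boundary points = 1 + 2 + 1 + 3 = 7; strictly interior points = area - boundary/2 + 1 = 585; answer 585
Part 2: R1 = 585; c = 3; total draws C(9,4) = 126; favorable C(3,2)*C(6,2) = 45; P = 5/14; answer 5/14
Part 3: R2 = 5/14; threaded value p + q = 19; w = -22; a(2) = 1*(30) + 1*(-22) = 8; iterating: a(2)=8, a(3)=38, a(4)=46, a(5)=84, a(6)=130, a(7)=214, a(8)=344, a(9)=558, a(10)=902, a(11)=1460, a(12)=2362, a(13)=3822, a(14)=6184, a(15)=10006, a(16)=16190; answer 16190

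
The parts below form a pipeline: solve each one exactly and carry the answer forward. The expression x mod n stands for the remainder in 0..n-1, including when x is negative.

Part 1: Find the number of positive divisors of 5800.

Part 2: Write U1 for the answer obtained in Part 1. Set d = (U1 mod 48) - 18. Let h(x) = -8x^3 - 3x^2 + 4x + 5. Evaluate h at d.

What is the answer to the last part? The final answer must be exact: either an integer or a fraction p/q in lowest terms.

Part 1: 5800 = 2^3 * 5^2 * 29; number of divisors = (3+1) * (2+1) * (1+1) = 24; answer 24
Part 2: U1 = 24; d = 6; -8*(6)^3 - 3*(6)^2 + 4*(6)^1 + 5 = (-1728) + (-108) + (24) + (5) = -1807; answer -1807

-1807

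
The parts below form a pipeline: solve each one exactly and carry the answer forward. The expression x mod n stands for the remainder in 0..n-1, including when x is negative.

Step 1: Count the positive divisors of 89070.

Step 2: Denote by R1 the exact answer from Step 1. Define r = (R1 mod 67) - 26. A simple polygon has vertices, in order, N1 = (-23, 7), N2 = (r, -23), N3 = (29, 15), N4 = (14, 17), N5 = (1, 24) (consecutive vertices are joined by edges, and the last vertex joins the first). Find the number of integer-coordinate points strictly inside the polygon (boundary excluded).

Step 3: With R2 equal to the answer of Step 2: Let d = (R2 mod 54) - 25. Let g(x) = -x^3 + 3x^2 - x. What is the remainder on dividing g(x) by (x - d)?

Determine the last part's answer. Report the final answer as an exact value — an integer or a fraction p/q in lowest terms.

12122

Step 1: 89070 = 2 * 3 * 5 * 2969; number of divisors = (1+1) * (1+1) * (1+1) * (1+1) = 16; answer 16
Step 2: R1 = 16; r = -10; cross terms: (-23*-23 - -10*7)=599, (-10*15 - 29*-23)=517, (29*17 - 14*15)=283, (14*24 - 1*17)=319, (1*7 - -23*24)=559; twice the area = |2277| = 2277; area = 2277/2; boundary points = 1 + 1 + 1 + 1 + 1 = 5; strictly interior points = area - boundary/2 + 1 = 1137; answer 1137
Step 3: R2 = 1137; d = -22; remainder = value at the root: -1*(-22)^3 + 3*(-22)^2 - 1*(-22)^1 = (10648) + (1452) + (22) = 12122; answer 12122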